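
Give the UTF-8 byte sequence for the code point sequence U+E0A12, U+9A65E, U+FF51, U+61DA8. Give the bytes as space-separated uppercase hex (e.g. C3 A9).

F3 A0 A8 92 F2 9A 99 9E EF BD 91 F1 A1 B6 A8

U+E0A12: 4-byte form → F3 A0 A8 92.
U+9A65E: 4-byte form → F2 9A 99 9E.
U+FF51: 3-byte form → EF BD 91.
U+61DA8: 4-byte form → F1 A1 B6 A8.
Concatenated (15 bytes): F3 A0 A8 92 F2 9A 99 9E EF BD 91 F1 A1 B6 A8.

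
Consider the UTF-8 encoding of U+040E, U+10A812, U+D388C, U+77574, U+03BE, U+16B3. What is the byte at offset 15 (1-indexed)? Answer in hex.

1-indexed offset 15 is 0-indexed offset 14.
U+040E → 2-byte form D0 8E at offsets 0–1.
U+10A812 → 4-byte form F4 8A A0 92 at offsets 2–5.
U+D388C → 4-byte form F3 93 A2 8C at offsets 6–9.
U+77574 → 4-byte form F1 B7 95 B4 at offsets 10–13.
U+03BE → 2-byte form CE BE at offsets 14–15.
Offset 14 falls in char 5's range; it's byte 1 of CE BE = 0xCE.

0xCE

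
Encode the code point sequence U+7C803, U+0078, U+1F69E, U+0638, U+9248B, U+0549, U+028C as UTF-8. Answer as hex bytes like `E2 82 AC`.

U+7C803: 4-byte form → F1 BC A0 83.
U+0078: 1-byte form → 78.
U+1F69E: 4-byte form → F0 9F 9A 9E.
U+0638: 2-byte form → D8 B8.
U+9248B: 4-byte form → F2 92 92 8B.
U+0549: 2-byte form → D5 89.
U+028C: 2-byte form → CA 8C.
Concatenated (19 bytes): F1 BC A0 83 78 F0 9F 9A 9E D8 B8 F2 92 92 8B D5 89 CA 8C.

F1 BC A0 83 78 F0 9F 9A 9E D8 B8 F2 92 92 8B D5 89 CA 8C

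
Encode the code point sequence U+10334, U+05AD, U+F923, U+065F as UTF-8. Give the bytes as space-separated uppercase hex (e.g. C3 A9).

U+10334: 4-byte form → F0 90 8C B4.
U+05AD: 2-byte form → D6 AD.
U+F923: 3-byte form → EF A4 A3.
U+065F: 2-byte form → D9 9F.
Concatenated (11 bytes): F0 90 8C B4 D6 AD EF A4 A3 D9 9F.

F0 90 8C B4 D6 AD EF A4 A3 D9 9F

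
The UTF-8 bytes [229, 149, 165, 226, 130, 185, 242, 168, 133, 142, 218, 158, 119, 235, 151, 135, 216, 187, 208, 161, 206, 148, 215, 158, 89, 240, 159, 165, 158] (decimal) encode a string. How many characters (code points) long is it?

12

Byte at offset 0: 0xE5 = 11100101 → 3-byte char (#1). Advance 3.
Byte at offset 3: 0xE2 = 11100010 → 3-byte char (#2). Advance 3.
Byte at offset 6: 0xF2 = 11110010 → 4-byte char (#3). Advance 4.
Byte at offset 10: 0xDA = 11011010 → 2-byte char (#4). Advance 2.
Byte at offset 12: 0x77 = 01110111 → 1-byte char (#5). Advance 1.
Byte at offset 13: 0xEB = 11101011 → 3-byte char (#6). Advance 3.
Byte at offset 16: 0xD8 = 11011000 → 2-byte char (#7). Advance 2.
Byte at offset 18: 0xD0 = 11010000 → 2-byte char (#8). Advance 2.
Byte at offset 20: 0xCE = 11001110 → 2-byte char (#9). Advance 2.
Byte at offset 22: 0xD7 = 11010111 → 2-byte char (#10). Advance 2.
Byte at offset 24: 0x59 = 01011001 → 1-byte char (#11). Advance 1.
Byte at offset 25: 0xF0 = 11110000 → 4-byte char (#12). Advance 4.
Reached end at offset 29 after 12 code points.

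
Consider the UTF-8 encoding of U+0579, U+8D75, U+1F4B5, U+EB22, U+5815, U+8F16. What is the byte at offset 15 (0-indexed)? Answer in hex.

U+0579 → 2-byte form D5 B9 at offsets 0–1.
U+8D75 → 3-byte form E8 B5 B5 at offsets 2–4.
U+1F4B5 → 4-byte form F0 9F 92 B5 at offsets 5–8.
U+EB22 → 3-byte form EE AC A2 at offsets 9–11.
U+5815 → 3-byte form E5 A0 95 at offsets 12–14.
U+8F16 → 3-byte form E8 BC 96 at offsets 15–17.
Offset 15 falls in char 6's range; it's byte 1 of E8 BC 96 = 0xE8.

0xE8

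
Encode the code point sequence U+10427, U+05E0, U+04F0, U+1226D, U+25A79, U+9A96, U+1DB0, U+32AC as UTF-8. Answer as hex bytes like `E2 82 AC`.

U+10427: 4-byte form → F0 90 90 A7.
U+05E0: 2-byte form → D7 A0.
U+04F0: 2-byte form → D3 B0.
U+1226D: 4-byte form → F0 92 89 AD.
U+25A79: 4-byte form → F0 A5 A9 B9.
U+9A96: 3-byte form → E9 AA 96.
U+1DB0: 3-byte form → E1 B6 B0.
U+32AC: 3-byte form → E3 8A AC.
Concatenated (25 bytes): F0 90 90 A7 D7 A0 D3 B0 F0 92 89 AD F0 A5 A9 B9 E9 AA 96 E1 B6 B0 E3 8A AC.

F0 90 90 A7 D7 A0 D3 B0 F0 92 89 AD F0 A5 A9 B9 E9 AA 96 E1 B6 B0 E3 8A AC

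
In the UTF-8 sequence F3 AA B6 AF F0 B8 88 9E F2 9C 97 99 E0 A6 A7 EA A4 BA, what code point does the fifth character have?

U+A93A

Offset 0: leading byte 0xF3 = 11110011 → 4-byte char #1 = F3 AA B6 AF.
Offset 4: leading byte 0xF0 = 11110000 → 4-byte char #2 = F0 B8 88 9E.
Offset 8: leading byte 0xF2 = 11110010 → 4-byte char #3 = F2 9C 97 99.
Offset 12: leading byte 0xE0 = 11100000 → 3-byte char #4 = E0 A6 A7.
Offset 15: leading byte 0xEA = 11101010 → 3-byte char #5 = EA A4 BA.
Leading byte 0xEA = 11101010 matches 1110xxxx → 3-byte sequence.
Byte 1: 0xEA = 11101010, payload 1010 (4 bits).
Byte 2: 0xA4 = 10100100 (10xxxxxx ✓), payload 100100.
Byte 3: 0xBA = 10111010 (10xxxxxx ✓), payload 111010.
Concatenate: 1010100100111010 = 0xA93A (16 bits → U+A93A).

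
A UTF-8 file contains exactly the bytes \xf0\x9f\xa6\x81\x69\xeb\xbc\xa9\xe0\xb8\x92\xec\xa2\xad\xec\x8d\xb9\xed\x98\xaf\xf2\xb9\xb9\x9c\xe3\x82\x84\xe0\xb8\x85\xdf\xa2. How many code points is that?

Byte at offset 0: 0xF0 = 11110000 → 4-byte char (#1). Advance 4.
Byte at offset 4: 0x69 = 01101001 → 1-byte char (#2). Advance 1.
Byte at offset 5: 0xEB = 11101011 → 3-byte char (#3). Advance 3.
Byte at offset 8: 0xE0 = 11100000 → 3-byte char (#4). Advance 3.
Byte at offset 11: 0xEC = 11101100 → 3-byte char (#5). Advance 3.
Byte at offset 14: 0xEC = 11101100 → 3-byte char (#6). Advance 3.
Byte at offset 17: 0xED = 11101101 → 3-byte char (#7). Advance 3.
Byte at offset 20: 0xF2 = 11110010 → 4-byte char (#8). Advance 4.
Byte at offset 24: 0xE3 = 11100011 → 3-byte char (#9). Advance 3.
Byte at offset 27: 0xE0 = 11100000 → 3-byte char (#10). Advance 3.
Byte at offset 30: 0xDF = 11011111 → 2-byte char (#11). Advance 2.
Reached end at offset 32 after 11 code points.

11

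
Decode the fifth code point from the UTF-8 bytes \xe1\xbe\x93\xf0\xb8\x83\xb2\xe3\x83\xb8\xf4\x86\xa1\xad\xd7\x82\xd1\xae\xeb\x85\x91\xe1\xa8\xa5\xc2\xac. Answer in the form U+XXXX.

Offset 0: leading byte 0xE1 = 11100001 → 3-byte char #1 = E1 BE 93.
Offset 3: leading byte 0xF0 = 11110000 → 4-byte char #2 = F0 B8 83 B2.
Offset 7: leading byte 0xE3 = 11100011 → 3-byte char #3 = E3 83 B8.
Offset 10: leading byte 0xF4 = 11110100 → 4-byte char #4 = F4 86 A1 AD.
Offset 14: leading byte 0xD7 = 11010111 → 2-byte char #5 = D7 82.
Leading byte 0xD7 = 11010111 matches 110xxxxx → 2-byte sequence.
Byte 1: 0xD7 = 11010111, payload 10111 (5 bits).
Byte 2: 0x82 = 10000010 (10xxxxxx ✓), payload 000010.
Concatenate: 10111000010 = 0x5C2 (11 bits → U+05C2).

U+05C2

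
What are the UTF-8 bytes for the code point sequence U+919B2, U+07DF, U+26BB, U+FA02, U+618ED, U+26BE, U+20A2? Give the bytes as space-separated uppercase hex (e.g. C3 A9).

U+919B2: 4-byte form → F2 91 A6 B2.
U+07DF: 2-byte form → DF 9F.
U+26BB: 3-byte form → E2 9A BB.
U+FA02: 3-byte form → EF A8 82.
U+618ED: 4-byte form → F1 A1 A3 AD.
U+26BE: 3-byte form → E2 9A BE.
U+20A2: 3-byte form → E2 82 A2.
Concatenated (22 bytes): F2 91 A6 B2 DF 9F E2 9A BB EF A8 82 F1 A1 A3 AD E2 9A BE E2 82 A2.

F2 91 A6 B2 DF 9F E2 9A BB EF A8 82 F1 A1 A3 AD E2 9A BE E2 82 A2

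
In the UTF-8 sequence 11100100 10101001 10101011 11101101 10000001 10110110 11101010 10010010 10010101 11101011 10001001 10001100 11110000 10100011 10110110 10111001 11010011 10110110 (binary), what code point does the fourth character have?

U+B24C

Offset 0: leading byte 0xE4 = 11100100 → 3-byte char #1 = E4 A9 AB.
Offset 3: leading byte 0xED = 11101101 → 3-byte char #2 = ED 81 B6.
Offset 6: leading byte 0xEA = 11101010 → 3-byte char #3 = EA 92 95.
Offset 9: leading byte 0xEB = 11101011 → 3-byte char #4 = EB 89 8C.
Leading byte 0xEB = 11101011 matches 1110xxxx → 3-byte sequence.
Byte 1: 0xEB = 11101011, payload 1011 (4 bits).
Byte 2: 0x89 = 10001001 (10xxxxxx ✓), payload 001001.
Byte 3: 0x8C = 10001100 (10xxxxxx ✓), payload 001100.
Concatenate: 1011001001001100 = 0xB24C (16 bits → U+B24C).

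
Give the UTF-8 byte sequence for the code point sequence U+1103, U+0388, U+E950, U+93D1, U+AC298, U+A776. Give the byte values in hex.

E1 84 83 CE 88 EE A5 90 E9 8F 91 F2 AC 8A 98 EA 9D B6

U+1103: 3-byte form → E1 84 83.
U+0388: 2-byte form → CE 88.
U+E950: 3-byte form → EE A5 90.
U+93D1: 3-byte form → E9 8F 91.
U+AC298: 4-byte form → F2 AC 8A 98.
U+A776: 3-byte form → EA 9D B6.
Concatenated (18 bytes): E1 84 83 CE 88 EE A5 90 E9 8F 91 F2 AC 8A 98 EA 9D B6.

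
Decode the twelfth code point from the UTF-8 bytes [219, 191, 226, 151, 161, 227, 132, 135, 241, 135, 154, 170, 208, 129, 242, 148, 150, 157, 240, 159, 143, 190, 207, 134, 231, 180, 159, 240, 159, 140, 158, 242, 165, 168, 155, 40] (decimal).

Offset 0: leading byte 0xDB = 11011011 → 2-byte char #1 = DB BF.
Offset 2: leading byte 0xE2 = 11100010 → 3-byte char #2 = E2 97 A1.
Offset 5: leading byte 0xE3 = 11100011 → 3-byte char #3 = E3 84 87.
Offset 8: leading byte 0xF1 = 11110001 → 4-byte char #4 = F1 87 9A AA.
Offset 12: leading byte 0xD0 = 11010000 → 2-byte char #5 = D0 81.
Offset 14: leading byte 0xF2 = 11110010 → 4-byte char #6 = F2 94 96 9D.
Offset 18: leading byte 0xF0 = 11110000 → 4-byte char #7 = F0 9F 8F BE.
Offset 22: leading byte 0xCF = 11001111 → 2-byte char #8 = CF 86.
Offset 24: leading byte 0xE7 = 11100111 → 3-byte char #9 = E7 B4 9F.
Offset 27: leading byte 0xF0 = 11110000 → 4-byte char #10 = F0 9F 8C 9E.
Offset 31: leading byte 0xF2 = 11110010 → 4-byte char #11 = F2 A5 A8 9B.
Offset 35: leading byte 0x28 = 00101000 → 1-byte char #12 = 28.
Leading byte 0x28 = 00101000 matches 0xxxxxxx → 1-byte sequence.
Byte 1: 0x28 = 00101000, payload 0101000 (7 bits).
Concatenate: 0101000 = 0x28 (7 bits → U+0028).

U+0028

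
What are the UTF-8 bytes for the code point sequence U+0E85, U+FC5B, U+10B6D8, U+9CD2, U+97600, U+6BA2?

E0 BA 85 EF B1 9B F4 8B 9B 98 E9 B3 92 F2 97 98 80 E6 AE A2

U+0E85: 3-byte form → E0 BA 85.
U+FC5B: 3-byte form → EF B1 9B.
U+10B6D8: 4-byte form → F4 8B 9B 98.
U+9CD2: 3-byte form → E9 B3 92.
U+97600: 4-byte form → F2 97 98 80.
U+6BA2: 3-byte form → E6 AE A2.
Concatenated (20 bytes): E0 BA 85 EF B1 9B F4 8B 9B 98 E9 B3 92 F2 97 98 80 E6 AE A2.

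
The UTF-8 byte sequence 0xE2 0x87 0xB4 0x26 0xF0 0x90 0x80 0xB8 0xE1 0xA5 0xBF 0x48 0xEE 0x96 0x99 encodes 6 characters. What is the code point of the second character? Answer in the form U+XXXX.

Offset 0: leading byte 0xE2 = 11100010 → 3-byte char #1 = E2 87 B4.
Offset 3: leading byte 0x26 = 00100110 → 1-byte char #2 = 26.
Leading byte 0x26 = 00100110 matches 0xxxxxxx → 1-byte sequence.
Byte 1: 0x26 = 00100110, payload 0100110 (7 bits).
Concatenate: 0100110 = 0x26 (7 bits → U+0026).

U+0026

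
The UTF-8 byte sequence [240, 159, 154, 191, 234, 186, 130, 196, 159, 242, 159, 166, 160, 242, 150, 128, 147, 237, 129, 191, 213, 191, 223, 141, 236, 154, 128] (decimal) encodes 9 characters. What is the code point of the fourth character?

U+9F9A0

Offset 0: leading byte 0xF0 = 11110000 → 4-byte char #1 = F0 9F 9A BF.
Offset 4: leading byte 0xEA = 11101010 → 3-byte char #2 = EA BA 82.
Offset 7: leading byte 0xC4 = 11000100 → 2-byte char #3 = C4 9F.
Offset 9: leading byte 0xF2 = 11110010 → 4-byte char #4 = F2 9F A6 A0.
Leading byte 0xF2 = 11110010 matches 11110xxx → 4-byte sequence.
Byte 1: 0xF2 = 11110010, payload 010 (3 bits).
Byte 2: 0x9F = 10011111 (10xxxxxx ✓), payload 011111.
Byte 3: 0xA6 = 10100110 (10xxxxxx ✓), payload 100110.
Byte 4: 0xA0 = 10100000 (10xxxxxx ✓), payload 100000.
Concatenate: 010011111100110100000 = 0x9F9A0 (21 bits → U+9F9A0).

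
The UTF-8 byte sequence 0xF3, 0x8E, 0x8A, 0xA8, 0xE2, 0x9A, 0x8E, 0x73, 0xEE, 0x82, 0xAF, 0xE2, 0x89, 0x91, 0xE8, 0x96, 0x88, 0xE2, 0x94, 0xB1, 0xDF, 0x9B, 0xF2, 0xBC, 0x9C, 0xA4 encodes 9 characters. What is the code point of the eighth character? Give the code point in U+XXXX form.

Offset 0: leading byte 0xF3 = 11110011 → 4-byte char #1 = F3 8E 8A A8.
Offset 4: leading byte 0xE2 = 11100010 → 3-byte char #2 = E2 9A 8E.
Offset 7: leading byte 0x73 = 01110011 → 1-byte char #3 = 73.
Offset 8: leading byte 0xEE = 11101110 → 3-byte char #4 = EE 82 AF.
Offset 11: leading byte 0xE2 = 11100010 → 3-byte char #5 = E2 89 91.
Offset 14: leading byte 0xE8 = 11101000 → 3-byte char #6 = E8 96 88.
Offset 17: leading byte 0xE2 = 11100010 → 3-byte char #7 = E2 94 B1.
Offset 20: leading byte 0xDF = 11011111 → 2-byte char #8 = DF 9B.
Leading byte 0xDF = 11011111 matches 110xxxxx → 2-byte sequence.
Byte 1: 0xDF = 11011111, payload 11111 (5 bits).
Byte 2: 0x9B = 10011011 (10xxxxxx ✓), payload 011011.
Concatenate: 11111011011 = 0x7DB (11 bits → U+07DB).

U+07DB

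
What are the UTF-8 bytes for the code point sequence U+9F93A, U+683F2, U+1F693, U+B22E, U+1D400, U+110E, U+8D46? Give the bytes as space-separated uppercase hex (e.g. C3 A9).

F2 9F A4 BA F1 A8 8F B2 F0 9F 9A 93 EB 88 AE F0 9D 90 80 E1 84 8E E8 B5 86

U+9F93A: 4-byte form → F2 9F A4 BA.
U+683F2: 4-byte form → F1 A8 8F B2.
U+1F693: 4-byte form → F0 9F 9A 93.
U+B22E: 3-byte form → EB 88 AE.
U+1D400: 4-byte form → F0 9D 90 80.
U+110E: 3-byte form → E1 84 8E.
U+8D46: 3-byte form → E8 B5 86.
Concatenated (25 bytes): F2 9F A4 BA F1 A8 8F B2 F0 9F 9A 93 EB 88 AE F0 9D 90 80 E1 84 8E E8 B5 86.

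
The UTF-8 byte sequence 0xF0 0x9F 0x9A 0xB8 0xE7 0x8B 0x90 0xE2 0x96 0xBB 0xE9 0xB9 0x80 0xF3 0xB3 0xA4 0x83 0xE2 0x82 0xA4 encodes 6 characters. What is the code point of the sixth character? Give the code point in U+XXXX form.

Offset 0: leading byte 0xF0 = 11110000 → 4-byte char #1 = F0 9F 9A B8.
Offset 4: leading byte 0xE7 = 11100111 → 3-byte char #2 = E7 8B 90.
Offset 7: leading byte 0xE2 = 11100010 → 3-byte char #3 = E2 96 BB.
Offset 10: leading byte 0xE9 = 11101001 → 3-byte char #4 = E9 B9 80.
Offset 13: leading byte 0xF3 = 11110011 → 4-byte char #5 = F3 B3 A4 83.
Offset 17: leading byte 0xE2 = 11100010 → 3-byte char #6 = E2 82 A4.
Leading byte 0xE2 = 11100010 matches 1110xxxx → 3-byte sequence.
Byte 1: 0xE2 = 11100010, payload 0010 (4 bits).
Byte 2: 0x82 = 10000010 (10xxxxxx ✓), payload 000010.
Byte 3: 0xA4 = 10100100 (10xxxxxx ✓), payload 100100.
Concatenate: 0010000010100100 = 0x20A4 (16 bits → U+20A4).

U+20A4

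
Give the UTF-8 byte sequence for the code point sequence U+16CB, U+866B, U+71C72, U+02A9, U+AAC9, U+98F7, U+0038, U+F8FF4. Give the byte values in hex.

U+16CB: 3-byte form → E1 9B 8B.
U+866B: 3-byte form → E8 99 AB.
U+71C72: 4-byte form → F1 B1 B1 B2.
U+02A9: 2-byte form → CA A9.
U+AAC9: 3-byte form → EA AB 89.
U+98F7: 3-byte form → E9 A3 B7.
U+0038: 1-byte form → 38.
U+F8FF4: 4-byte form → F3 B8 BF B4.
Concatenated (23 bytes): E1 9B 8B E8 99 AB F1 B1 B1 B2 CA A9 EA AB 89 E9 A3 B7 38 F3 B8 BF B4.

E1 9B 8B E8 99 AB F1 B1 B1 B2 CA A9 EA AB 89 E9 A3 B7 38 F3 B8 BF B4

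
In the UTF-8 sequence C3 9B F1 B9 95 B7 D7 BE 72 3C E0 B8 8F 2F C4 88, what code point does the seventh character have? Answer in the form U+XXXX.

U+002F

Offset 0: leading byte 0xC3 = 11000011 → 2-byte char #1 = C3 9B.
Offset 2: leading byte 0xF1 = 11110001 → 4-byte char #2 = F1 B9 95 B7.
Offset 6: leading byte 0xD7 = 11010111 → 2-byte char #3 = D7 BE.
Offset 8: leading byte 0x72 = 01110010 → 1-byte char #4 = 72.
Offset 9: leading byte 0x3C = 00111100 → 1-byte char #5 = 3C.
Offset 10: leading byte 0xE0 = 11100000 → 3-byte char #6 = E0 B8 8F.
Offset 13: leading byte 0x2F = 00101111 → 1-byte char #7 = 2F.
Leading byte 0x2F = 00101111 matches 0xxxxxxx → 1-byte sequence.
Byte 1: 0x2F = 00101111, payload 0101111 (7 bits).
Concatenate: 0101111 = 0x2F (7 bits → U+002F).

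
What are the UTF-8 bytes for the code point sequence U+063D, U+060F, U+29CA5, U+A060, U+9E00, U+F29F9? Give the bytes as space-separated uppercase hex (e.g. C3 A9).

D8 BD D8 8F F0 A9 B2 A5 EA 81 A0 E9 B8 80 F3 B2 A7 B9

U+063D: 2-byte form → D8 BD.
U+060F: 2-byte form → D8 8F.
U+29CA5: 4-byte form → F0 A9 B2 A5.
U+A060: 3-byte form → EA 81 A0.
U+9E00: 3-byte form → E9 B8 80.
U+F29F9: 4-byte form → F3 B2 A7 B9.
Concatenated (18 bytes): D8 BD D8 8F F0 A9 B2 A5 EA 81 A0 E9 B8 80 F3 B2 A7 B9.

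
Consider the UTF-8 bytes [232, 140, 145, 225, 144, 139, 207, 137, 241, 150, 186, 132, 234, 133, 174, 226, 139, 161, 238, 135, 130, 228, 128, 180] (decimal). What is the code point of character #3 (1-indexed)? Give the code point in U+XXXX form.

Offset 0: leading byte 0xE8 = 11101000 → 3-byte char #1 = E8 8C 91.
Offset 3: leading byte 0xE1 = 11100001 → 3-byte char #2 = E1 90 8B.
Offset 6: leading byte 0xCF = 11001111 → 2-byte char #3 = CF 89.
Leading byte 0xCF = 11001111 matches 110xxxxx → 2-byte sequence.
Byte 1: 0xCF = 11001111, payload 01111 (5 bits).
Byte 2: 0x89 = 10001001 (10xxxxxx ✓), payload 001001.
Concatenate: 01111001001 = 0x3C9 (11 bits → U+03C9).

U+03C9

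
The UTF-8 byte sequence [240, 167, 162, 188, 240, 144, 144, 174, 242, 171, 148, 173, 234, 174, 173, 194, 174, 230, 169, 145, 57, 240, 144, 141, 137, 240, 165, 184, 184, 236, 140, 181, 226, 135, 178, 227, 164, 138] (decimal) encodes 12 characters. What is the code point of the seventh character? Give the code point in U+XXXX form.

U+0039

Offset 0: leading byte 0xF0 = 11110000 → 4-byte char #1 = F0 A7 A2 BC.
Offset 4: leading byte 0xF0 = 11110000 → 4-byte char #2 = F0 90 90 AE.
Offset 8: leading byte 0xF2 = 11110010 → 4-byte char #3 = F2 AB 94 AD.
Offset 12: leading byte 0xEA = 11101010 → 3-byte char #4 = EA AE AD.
Offset 15: leading byte 0xC2 = 11000010 → 2-byte char #5 = C2 AE.
Offset 17: leading byte 0xE6 = 11100110 → 3-byte char #6 = E6 A9 91.
Offset 20: leading byte 0x39 = 00111001 → 1-byte char #7 = 39.
Leading byte 0x39 = 00111001 matches 0xxxxxxx → 1-byte sequence.
Byte 1: 0x39 = 00111001, payload 0111001 (7 bits).
Concatenate: 0111001 = 0x39 (7 bits → U+0039).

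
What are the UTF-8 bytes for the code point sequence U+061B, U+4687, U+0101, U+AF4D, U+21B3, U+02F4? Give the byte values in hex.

D8 9B E4 9A 87 C4 81 EA BD 8D E2 86 B3 CB B4

U+061B: 2-byte form → D8 9B.
U+4687: 3-byte form → E4 9A 87.
U+0101: 2-byte form → C4 81.
U+AF4D: 3-byte form → EA BD 8D.
U+21B3: 3-byte form → E2 86 B3.
U+02F4: 2-byte form → CB B4.
Concatenated (15 bytes): D8 9B E4 9A 87 C4 81 EA BD 8D E2 86 B3 CB B4.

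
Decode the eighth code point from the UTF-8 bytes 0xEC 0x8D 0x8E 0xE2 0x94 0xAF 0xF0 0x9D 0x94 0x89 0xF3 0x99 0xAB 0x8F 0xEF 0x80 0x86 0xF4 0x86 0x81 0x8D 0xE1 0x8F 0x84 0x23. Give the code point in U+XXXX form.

Offset 0: leading byte 0xEC = 11101100 → 3-byte char #1 = EC 8D 8E.
Offset 3: leading byte 0xE2 = 11100010 → 3-byte char #2 = E2 94 AF.
Offset 6: leading byte 0xF0 = 11110000 → 4-byte char #3 = F0 9D 94 89.
Offset 10: leading byte 0xF3 = 11110011 → 4-byte char #4 = F3 99 AB 8F.
Offset 14: leading byte 0xEF = 11101111 → 3-byte char #5 = EF 80 86.
Offset 17: leading byte 0xF4 = 11110100 → 4-byte char #6 = F4 86 81 8D.
Offset 21: leading byte 0xE1 = 11100001 → 3-byte char #7 = E1 8F 84.
Offset 24: leading byte 0x23 = 00100011 → 1-byte char #8 = 23.
Leading byte 0x23 = 00100011 matches 0xxxxxxx → 1-byte sequence.
Byte 1: 0x23 = 00100011, payload 0100011 (7 bits).
Concatenate: 0100011 = 0x23 (7 bits → U+0023).

U+0023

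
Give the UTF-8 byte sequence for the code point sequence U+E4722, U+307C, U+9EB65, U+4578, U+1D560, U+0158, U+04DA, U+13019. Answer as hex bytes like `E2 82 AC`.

F3 A4 9C A2 E3 81 BC F2 9E AD A5 E4 95 B8 F0 9D 95 A0 C5 98 D3 9A F0 93 80 99

U+E4722: 4-byte form → F3 A4 9C A2.
U+307C: 3-byte form → E3 81 BC.
U+9EB65: 4-byte form → F2 9E AD A5.
U+4578: 3-byte form → E4 95 B8.
U+1D560: 4-byte form → F0 9D 95 A0.
U+0158: 2-byte form → C5 98.
U+04DA: 2-byte form → D3 9A.
U+13019: 4-byte form → F0 93 80 99.
Concatenated (26 bytes): F3 A4 9C A2 E3 81 BC F2 9E AD A5 E4 95 B8 F0 9D 95 A0 C5 98 D3 9A F0 93 80 99.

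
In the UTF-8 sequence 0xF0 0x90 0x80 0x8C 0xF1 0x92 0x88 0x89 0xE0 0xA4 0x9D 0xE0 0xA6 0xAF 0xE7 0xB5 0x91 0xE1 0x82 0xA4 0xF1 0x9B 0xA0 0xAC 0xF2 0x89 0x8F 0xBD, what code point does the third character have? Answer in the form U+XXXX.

U+091D

Offset 0: leading byte 0xF0 = 11110000 → 4-byte char #1 = F0 90 80 8C.
Offset 4: leading byte 0xF1 = 11110001 → 4-byte char #2 = F1 92 88 89.
Offset 8: leading byte 0xE0 = 11100000 → 3-byte char #3 = E0 A4 9D.
Leading byte 0xE0 = 11100000 matches 1110xxxx → 3-byte sequence.
Byte 1: 0xE0 = 11100000, payload 0000 (4 bits).
Byte 2: 0xA4 = 10100100 (10xxxxxx ✓), payload 100100.
Byte 3: 0x9D = 10011101 (10xxxxxx ✓), payload 011101.
Concatenate: 0000100100011101 = 0x91D (16 bits → U+091D).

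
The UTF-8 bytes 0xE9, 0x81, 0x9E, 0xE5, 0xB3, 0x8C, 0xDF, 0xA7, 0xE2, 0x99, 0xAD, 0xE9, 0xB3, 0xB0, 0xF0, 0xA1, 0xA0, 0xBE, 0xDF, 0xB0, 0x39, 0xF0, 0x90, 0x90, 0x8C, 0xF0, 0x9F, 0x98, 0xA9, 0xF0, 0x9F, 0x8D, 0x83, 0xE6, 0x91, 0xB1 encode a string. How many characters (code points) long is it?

12

Byte at offset 0: 0xE9 = 11101001 → 3-byte char (#1). Advance 3.
Byte at offset 3: 0xE5 = 11100101 → 3-byte char (#2). Advance 3.
Byte at offset 6: 0xDF = 11011111 → 2-byte char (#3). Advance 2.
Byte at offset 8: 0xE2 = 11100010 → 3-byte char (#4). Advance 3.
Byte at offset 11: 0xE9 = 11101001 → 3-byte char (#5). Advance 3.
Byte at offset 14: 0xF0 = 11110000 → 4-byte char (#6). Advance 4.
Byte at offset 18: 0xDF = 11011111 → 2-byte char (#7). Advance 2.
Byte at offset 20: 0x39 = 00111001 → 1-byte char (#8). Advance 1.
Byte at offset 21: 0xF0 = 11110000 → 4-byte char (#9). Advance 4.
Byte at offset 25: 0xF0 = 11110000 → 4-byte char (#10). Advance 4.
Byte at offset 29: 0xF0 = 11110000 → 4-byte char (#11). Advance 4.
Byte at offset 33: 0xE6 = 11100110 → 3-byte char (#12). Advance 3.
Reached end at offset 36 after 12 code points.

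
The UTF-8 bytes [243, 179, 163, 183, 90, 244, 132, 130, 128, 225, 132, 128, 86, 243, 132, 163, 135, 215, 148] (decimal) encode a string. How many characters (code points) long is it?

Byte at offset 0: 0xF3 = 11110011 → 4-byte char (#1). Advance 4.
Byte at offset 4: 0x5A = 01011010 → 1-byte char (#2). Advance 1.
Byte at offset 5: 0xF4 = 11110100 → 4-byte char (#3). Advance 4.
Byte at offset 9: 0xE1 = 11100001 → 3-byte char (#4). Advance 3.
Byte at offset 12: 0x56 = 01010110 → 1-byte char (#5). Advance 1.
Byte at offset 13: 0xF3 = 11110011 → 4-byte char (#6). Advance 4.
Byte at offset 17: 0xD7 = 11010111 → 2-byte char (#7). Advance 2.
Reached end at offset 19 after 7 code points.

7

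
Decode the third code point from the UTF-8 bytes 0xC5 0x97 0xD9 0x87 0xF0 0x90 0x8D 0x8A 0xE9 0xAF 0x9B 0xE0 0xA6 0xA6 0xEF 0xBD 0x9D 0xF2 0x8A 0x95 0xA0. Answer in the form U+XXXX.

Offset 0: leading byte 0xC5 = 11000101 → 2-byte char #1 = C5 97.
Offset 2: leading byte 0xD9 = 11011001 → 2-byte char #2 = D9 87.
Offset 4: leading byte 0xF0 = 11110000 → 4-byte char #3 = F0 90 8D 8A.
Leading byte 0xF0 = 11110000 matches 11110xxx → 4-byte sequence.
Byte 1: 0xF0 = 11110000, payload 000 (3 bits).
Byte 2: 0x90 = 10010000 (10xxxxxx ✓), payload 010000.
Byte 3: 0x8D = 10001101 (10xxxxxx ✓), payload 001101.
Byte 4: 0x8A = 10001010 (10xxxxxx ✓), payload 001010.
Concatenate: 000010000001101001010 = 0x1034A (21 bits → U+1034A).

U+1034A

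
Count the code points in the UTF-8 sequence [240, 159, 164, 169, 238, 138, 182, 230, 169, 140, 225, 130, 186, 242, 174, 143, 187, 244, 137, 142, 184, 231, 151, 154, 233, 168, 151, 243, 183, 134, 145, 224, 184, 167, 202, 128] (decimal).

Byte at offset 0: 0xF0 = 11110000 → 4-byte char (#1). Advance 4.
Byte at offset 4: 0xEE = 11101110 → 3-byte char (#2). Advance 3.
Byte at offset 7: 0xE6 = 11100110 → 3-byte char (#3). Advance 3.
Byte at offset 10: 0xE1 = 11100001 → 3-byte char (#4). Advance 3.
Byte at offset 13: 0xF2 = 11110010 → 4-byte char (#5). Advance 4.
Byte at offset 17: 0xF4 = 11110100 → 4-byte char (#6). Advance 4.
Byte at offset 21: 0xE7 = 11100111 → 3-byte char (#7). Advance 3.
Byte at offset 24: 0xE9 = 11101001 → 3-byte char (#8). Advance 3.
Byte at offset 27: 0xF3 = 11110011 → 4-byte char (#9). Advance 4.
Byte at offset 31: 0xE0 = 11100000 → 3-byte char (#10). Advance 3.
Byte at offset 34: 0xCA = 11001010 → 2-byte char (#11). Advance 2.
Reached end at offset 36 after 11 code points.

11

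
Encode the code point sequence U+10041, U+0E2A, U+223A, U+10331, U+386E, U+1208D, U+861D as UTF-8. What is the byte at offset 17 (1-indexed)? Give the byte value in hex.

0xAE

1-indexed offset 17 is 0-indexed offset 16.
U+10041 → 4-byte form F0 90 81 81 at offsets 0–3.
U+0E2A → 3-byte form E0 B8 AA at offsets 4–6.
U+223A → 3-byte form E2 88 BA at offsets 7–9.
U+10331 → 4-byte form F0 90 8C B1 at offsets 10–13.
U+386E → 3-byte form E3 A1 AE at offsets 14–16.
Offset 16 falls in char 5's range; it's byte 3 of E3 A1 AE = 0xAE.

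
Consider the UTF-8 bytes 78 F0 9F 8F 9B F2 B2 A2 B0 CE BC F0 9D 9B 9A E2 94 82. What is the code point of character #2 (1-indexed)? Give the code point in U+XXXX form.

Offset 0: leading byte 0x78 = 01111000 → 1-byte char #1 = 78.
Offset 1: leading byte 0xF0 = 11110000 → 4-byte char #2 = F0 9F 8F 9B.
Leading byte 0xF0 = 11110000 matches 11110xxx → 4-byte sequence.
Byte 1: 0xF0 = 11110000, payload 000 (3 bits).
Byte 2: 0x9F = 10011111 (10xxxxxx ✓), payload 011111.
Byte 3: 0x8F = 10001111 (10xxxxxx ✓), payload 001111.
Byte 4: 0x9B = 10011011 (10xxxxxx ✓), payload 011011.
Concatenate: 000011111001111011011 = 0x1F3DB (21 bits → U+1F3DB).

U+1F3DB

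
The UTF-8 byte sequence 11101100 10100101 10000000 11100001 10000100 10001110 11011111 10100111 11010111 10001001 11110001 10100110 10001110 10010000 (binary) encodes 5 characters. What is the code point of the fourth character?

U+05C9

Offset 0: leading byte 0xEC = 11101100 → 3-byte char #1 = EC A5 80.
Offset 3: leading byte 0xE1 = 11100001 → 3-byte char #2 = E1 84 8E.
Offset 6: leading byte 0xDF = 11011111 → 2-byte char #3 = DF A7.
Offset 8: leading byte 0xD7 = 11010111 → 2-byte char #4 = D7 89.
Leading byte 0xD7 = 11010111 matches 110xxxxx → 2-byte sequence.
Byte 1: 0xD7 = 11010111, payload 10111 (5 bits).
Byte 2: 0x89 = 10001001 (10xxxxxx ✓), payload 001001.
Concatenate: 10111001001 = 0x5C9 (11 bits → U+05C9).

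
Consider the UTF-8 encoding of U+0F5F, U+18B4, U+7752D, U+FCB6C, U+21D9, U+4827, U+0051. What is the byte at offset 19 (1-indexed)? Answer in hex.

0xA0

1-indexed offset 19 is 0-indexed offset 18.
U+0F5F → 3-byte form E0 BD 9F at offsets 0–2.
U+18B4 → 3-byte form E1 A2 B4 at offsets 3–5.
U+7752D → 4-byte form F1 B7 94 AD at offsets 6–9.
U+FCB6C → 4-byte form F3 BC AD AC at offsets 10–13.
U+21D9 → 3-byte form E2 87 99 at offsets 14–16.
U+4827 → 3-byte form E4 A0 A7 at offsets 17–19.
Offset 18 falls in char 6's range; it's byte 2 of E4 A0 A7 = 0xA0.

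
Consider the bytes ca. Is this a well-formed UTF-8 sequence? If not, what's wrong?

Leading byte 0xCA = 11001010 → 2-byte form, but only 1 byte is present.

invalid (sequence truncated)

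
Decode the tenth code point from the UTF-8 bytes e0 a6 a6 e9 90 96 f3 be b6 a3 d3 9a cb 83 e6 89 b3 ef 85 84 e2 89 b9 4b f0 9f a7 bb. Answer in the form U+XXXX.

U+1F9FB

Offset 0: leading byte 0xE0 = 11100000 → 3-byte char #1 = E0 A6 A6.
Offset 3: leading byte 0xE9 = 11101001 → 3-byte char #2 = E9 90 96.
Offset 6: leading byte 0xF3 = 11110011 → 4-byte char #3 = F3 BE B6 A3.
Offset 10: leading byte 0xD3 = 11010011 → 2-byte char #4 = D3 9A.
Offset 12: leading byte 0xCB = 11001011 → 2-byte char #5 = CB 83.
Offset 14: leading byte 0xE6 = 11100110 → 3-byte char #6 = E6 89 B3.
Offset 17: leading byte 0xEF = 11101111 → 3-byte char #7 = EF 85 84.
Offset 20: leading byte 0xE2 = 11100010 → 3-byte char #8 = E2 89 B9.
Offset 23: leading byte 0x4B = 01001011 → 1-byte char #9 = 4B.
Offset 24: leading byte 0xF0 = 11110000 → 4-byte char #10 = F0 9F A7 BB.
Leading byte 0xF0 = 11110000 matches 11110xxx → 4-byte sequence.
Byte 1: 0xF0 = 11110000, payload 000 (3 bits).
Byte 2: 0x9F = 10011111 (10xxxxxx ✓), payload 011111.
Byte 3: 0xA7 = 10100111 (10xxxxxx ✓), payload 100111.
Byte 4: 0xBB = 10111011 (10xxxxxx ✓), payload 111011.
Concatenate: 000011111100111111011 = 0x1F9FB (21 bits → U+1F9FB).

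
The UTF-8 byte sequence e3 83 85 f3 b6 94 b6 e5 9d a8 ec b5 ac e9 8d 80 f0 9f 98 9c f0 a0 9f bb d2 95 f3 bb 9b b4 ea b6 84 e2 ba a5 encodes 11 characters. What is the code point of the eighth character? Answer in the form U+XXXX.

Offset 0: leading byte 0xE3 = 11100011 → 3-byte char #1 = E3 83 85.
Offset 3: leading byte 0xF3 = 11110011 → 4-byte char #2 = F3 B6 94 B6.
Offset 7: leading byte 0xE5 = 11100101 → 3-byte char #3 = E5 9D A8.
Offset 10: leading byte 0xEC = 11101100 → 3-byte char #4 = EC B5 AC.
Offset 13: leading byte 0xE9 = 11101001 → 3-byte char #5 = E9 8D 80.
Offset 16: leading byte 0xF0 = 11110000 → 4-byte char #6 = F0 9F 98 9C.
Offset 20: leading byte 0xF0 = 11110000 → 4-byte char #7 = F0 A0 9F BB.
Offset 24: leading byte 0xD2 = 11010010 → 2-byte char #8 = D2 95.
Leading byte 0xD2 = 11010010 matches 110xxxxx → 2-byte sequence.
Byte 1: 0xD2 = 11010010, payload 10010 (5 bits).
Byte 2: 0x95 = 10010101 (10xxxxxx ✓), payload 010101.
Concatenate: 10010010101 = 0x495 (11 bits → U+0495).

U+0495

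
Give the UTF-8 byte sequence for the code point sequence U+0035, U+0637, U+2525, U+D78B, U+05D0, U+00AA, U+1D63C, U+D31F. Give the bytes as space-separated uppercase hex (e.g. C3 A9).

35 D8 B7 E2 94 A5 ED 9E 8B D7 90 C2 AA F0 9D 98 BC ED 8C 9F

U+0035: 1-byte form → 35.
U+0637: 2-byte form → D8 B7.
U+2525: 3-byte form → E2 94 A5.
U+D78B: 3-byte form → ED 9E 8B.
U+05D0: 2-byte form → D7 90.
U+00AA: 2-byte form → C2 AA.
U+1D63C: 4-byte form → F0 9D 98 BC.
U+D31F: 3-byte form → ED 8C 9F.
Concatenated (20 bytes): 35 D8 B7 E2 94 A5 ED 9E 8B D7 90 C2 AA F0 9D 98 BC ED 8C 9F.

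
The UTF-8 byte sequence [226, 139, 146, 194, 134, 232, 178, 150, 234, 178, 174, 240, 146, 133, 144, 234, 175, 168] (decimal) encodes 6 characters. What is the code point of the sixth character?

Offset 0: leading byte 0xE2 = 11100010 → 3-byte char #1 = E2 8B 92.
Offset 3: leading byte 0xC2 = 11000010 → 2-byte char #2 = C2 86.
Offset 5: leading byte 0xE8 = 11101000 → 3-byte char #3 = E8 B2 96.
Offset 8: leading byte 0xEA = 11101010 → 3-byte char #4 = EA B2 AE.
Offset 11: leading byte 0xF0 = 11110000 → 4-byte char #5 = F0 92 85 90.
Offset 15: leading byte 0xEA = 11101010 → 3-byte char #6 = EA AF A8.
Leading byte 0xEA = 11101010 matches 1110xxxx → 3-byte sequence.
Byte 1: 0xEA = 11101010, payload 1010 (4 bits).
Byte 2: 0xAF = 10101111 (10xxxxxx ✓), payload 101111.
Byte 3: 0xA8 = 10101000 (10xxxxxx ✓), payload 101000.
Concatenate: 1010101111101000 = 0xABE8 (16 bits → U+ABE8).

U+ABE8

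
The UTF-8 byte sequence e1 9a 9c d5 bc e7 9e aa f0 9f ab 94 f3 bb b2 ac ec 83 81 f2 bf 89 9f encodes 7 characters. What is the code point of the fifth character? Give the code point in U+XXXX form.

U+FBCAC

Offset 0: leading byte 0xE1 = 11100001 → 3-byte char #1 = E1 9A 9C.
Offset 3: leading byte 0xD5 = 11010101 → 2-byte char #2 = D5 BC.
Offset 5: leading byte 0xE7 = 11100111 → 3-byte char #3 = E7 9E AA.
Offset 8: leading byte 0xF0 = 11110000 → 4-byte char #4 = F0 9F AB 94.
Offset 12: leading byte 0xF3 = 11110011 → 4-byte char #5 = F3 BB B2 AC.
Leading byte 0xF3 = 11110011 matches 11110xxx → 4-byte sequence.
Byte 1: 0xF3 = 11110011, payload 011 (3 bits).
Byte 2: 0xBB = 10111011 (10xxxxxx ✓), payload 111011.
Byte 3: 0xB2 = 10110010 (10xxxxxx ✓), payload 110010.
Byte 4: 0xAC = 10101100 (10xxxxxx ✓), payload 101100.
Concatenate: 011111011110010101100 = 0xFBCAC (21 bits → U+FBCAC).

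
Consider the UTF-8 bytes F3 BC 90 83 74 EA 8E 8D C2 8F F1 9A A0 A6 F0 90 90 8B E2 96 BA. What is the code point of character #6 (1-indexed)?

U+1040B

Offset 0: leading byte 0xF3 = 11110011 → 4-byte char #1 = F3 BC 90 83.
Offset 4: leading byte 0x74 = 01110100 → 1-byte char #2 = 74.
Offset 5: leading byte 0xEA = 11101010 → 3-byte char #3 = EA 8E 8D.
Offset 8: leading byte 0xC2 = 11000010 → 2-byte char #4 = C2 8F.
Offset 10: leading byte 0xF1 = 11110001 → 4-byte char #5 = F1 9A A0 A6.
Offset 14: leading byte 0xF0 = 11110000 → 4-byte char #6 = F0 90 90 8B.
Leading byte 0xF0 = 11110000 matches 11110xxx → 4-byte sequence.
Byte 1: 0xF0 = 11110000, payload 000 (3 bits).
Byte 2: 0x90 = 10010000 (10xxxxxx ✓), payload 010000.
Byte 3: 0x90 = 10010000 (10xxxxxx ✓), payload 010000.
Byte 4: 0x8B = 10001011 (10xxxxxx ✓), payload 001011.
Concatenate: 000010000010000001011 = 0x1040B (21 bits → U+1040B).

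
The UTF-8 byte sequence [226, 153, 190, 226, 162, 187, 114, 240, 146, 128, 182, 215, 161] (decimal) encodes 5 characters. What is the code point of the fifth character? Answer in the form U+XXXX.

U+05E1

Offset 0: leading byte 0xE2 = 11100010 → 3-byte char #1 = E2 99 BE.
Offset 3: leading byte 0xE2 = 11100010 → 3-byte char #2 = E2 A2 BB.
Offset 6: leading byte 0x72 = 01110010 → 1-byte char #3 = 72.
Offset 7: leading byte 0xF0 = 11110000 → 4-byte char #4 = F0 92 80 B6.
Offset 11: leading byte 0xD7 = 11010111 → 2-byte char #5 = D7 A1.
Leading byte 0xD7 = 11010111 matches 110xxxxx → 2-byte sequence.
Byte 1: 0xD7 = 11010111, payload 10111 (5 bits).
Byte 2: 0xA1 = 10100001 (10xxxxxx ✓), payload 100001.
Concatenate: 10111100001 = 0x5E1 (11 bits → U+05E1).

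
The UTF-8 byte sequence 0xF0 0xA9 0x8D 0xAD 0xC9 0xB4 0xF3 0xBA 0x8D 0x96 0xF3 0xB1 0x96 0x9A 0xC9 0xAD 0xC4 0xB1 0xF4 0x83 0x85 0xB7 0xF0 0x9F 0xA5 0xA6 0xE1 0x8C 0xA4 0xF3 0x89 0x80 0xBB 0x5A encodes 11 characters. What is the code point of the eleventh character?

U+005A

Offset 0: leading byte 0xF0 = 11110000 → 4-byte char #1 = F0 A9 8D AD.
Offset 4: leading byte 0xC9 = 11001001 → 2-byte char #2 = C9 B4.
Offset 6: leading byte 0xF3 = 11110011 → 4-byte char #3 = F3 BA 8D 96.
Offset 10: leading byte 0xF3 = 11110011 → 4-byte char #4 = F3 B1 96 9A.
Offset 14: leading byte 0xC9 = 11001001 → 2-byte char #5 = C9 AD.
Offset 16: leading byte 0xC4 = 11000100 → 2-byte char #6 = C4 B1.
Offset 18: leading byte 0xF4 = 11110100 → 4-byte char #7 = F4 83 85 B7.
Offset 22: leading byte 0xF0 = 11110000 → 4-byte char #8 = F0 9F A5 A6.
Offset 26: leading byte 0xE1 = 11100001 → 3-byte char #9 = E1 8C A4.
Offset 29: leading byte 0xF3 = 11110011 → 4-byte char #10 = F3 89 80 BB.
Offset 33: leading byte 0x5A = 01011010 → 1-byte char #11 = 5A.
Leading byte 0x5A = 01011010 matches 0xxxxxxx → 1-byte sequence.
Byte 1: 0x5A = 01011010, payload 1011010 (7 bits).
Concatenate: 1011010 = 0x5A (7 bits → U+005A).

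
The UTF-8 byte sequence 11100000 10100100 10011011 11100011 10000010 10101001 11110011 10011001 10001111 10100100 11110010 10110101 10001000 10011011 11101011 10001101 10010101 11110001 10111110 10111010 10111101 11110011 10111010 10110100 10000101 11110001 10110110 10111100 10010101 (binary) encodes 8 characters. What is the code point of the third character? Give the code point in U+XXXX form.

U+D93E4

Offset 0: leading byte 0xE0 = 11100000 → 3-byte char #1 = E0 A4 9B.
Offset 3: leading byte 0xE3 = 11100011 → 3-byte char #2 = E3 82 A9.
Offset 6: leading byte 0xF3 = 11110011 → 4-byte char #3 = F3 99 8F A4.
Leading byte 0xF3 = 11110011 matches 11110xxx → 4-byte sequence.
Byte 1: 0xF3 = 11110011, payload 011 (3 bits).
Byte 2: 0x99 = 10011001 (10xxxxxx ✓), payload 011001.
Byte 3: 0x8F = 10001111 (10xxxxxx ✓), payload 001111.
Byte 4: 0xA4 = 10100100 (10xxxxxx ✓), payload 100100.
Concatenate: 011011001001111100100 = 0xD93E4 (21 bits → U+D93E4).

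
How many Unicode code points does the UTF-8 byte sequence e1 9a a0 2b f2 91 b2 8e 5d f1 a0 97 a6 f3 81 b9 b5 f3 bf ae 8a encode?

Byte at offset 0: 0xE1 = 11100001 → 3-byte char (#1). Advance 3.
Byte at offset 3: 0x2B = 00101011 → 1-byte char (#2). Advance 1.
Byte at offset 4: 0xF2 = 11110010 → 4-byte char (#3). Advance 4.
Byte at offset 8: 0x5D = 01011101 → 1-byte char (#4). Advance 1.
Byte at offset 9: 0xF1 = 11110001 → 4-byte char (#5). Advance 4.
Byte at offset 13: 0xF3 = 11110011 → 4-byte char (#6). Advance 4.
Byte at offset 17: 0xF3 = 11110011 → 4-byte char (#7). Advance 4.
Reached end at offset 21 after 7 code points.

7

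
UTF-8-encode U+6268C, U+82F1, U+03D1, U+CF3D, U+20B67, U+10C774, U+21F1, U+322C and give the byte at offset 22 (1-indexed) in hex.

0x87

1-indexed offset 22 is 0-indexed offset 21.
U+6268C → 4-byte form F1 A2 9A 8C at offsets 0–3.
U+82F1 → 3-byte form E8 8B B1 at offsets 4–6.
U+03D1 → 2-byte form CF 91 at offsets 7–8.
U+CF3D → 3-byte form EC BC BD at offsets 9–11.
U+20B67 → 4-byte form F0 A0 AD A7 at offsets 12–15.
U+10C774 → 4-byte form F4 8C 9D B4 at offsets 16–19.
U+21F1 → 3-byte form E2 87 B1 at offsets 20–22.
Offset 21 falls in char 7's range; it's byte 2 of E2 87 B1 = 0x87.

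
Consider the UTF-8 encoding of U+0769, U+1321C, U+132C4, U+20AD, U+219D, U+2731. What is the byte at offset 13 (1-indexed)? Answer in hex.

0xAD

1-indexed offset 13 is 0-indexed offset 12.
U+0769 → 2-byte form DD A9 at offsets 0–1.
U+1321C → 4-byte form F0 93 88 9C at offsets 2–5.
U+132C4 → 4-byte form F0 93 8B 84 at offsets 6–9.
U+20AD → 3-byte form E2 82 AD at offsets 10–12.
Offset 12 falls in char 4's range; it's byte 3 of E2 82 AD = 0xAD.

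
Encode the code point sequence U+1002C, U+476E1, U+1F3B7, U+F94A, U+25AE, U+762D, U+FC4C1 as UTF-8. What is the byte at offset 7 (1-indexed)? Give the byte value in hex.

1-indexed offset 7 is 0-indexed offset 6.
U+1002C → 4-byte form F0 90 80 AC at offsets 0–3.
U+476E1 → 4-byte form F1 87 9B A1 at offsets 4–7.
Offset 6 falls in char 2's range; it's byte 3 of F1 87 9B A1 = 0x9B.

0x9B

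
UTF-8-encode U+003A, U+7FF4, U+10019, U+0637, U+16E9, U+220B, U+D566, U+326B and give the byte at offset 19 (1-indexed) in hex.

1-indexed offset 19 is 0-indexed offset 18.
U+003A → 1-byte form 3A at offsets 0–0.
U+7FF4 → 3-byte form E7 BF B4 at offsets 1–3.
U+10019 → 4-byte form F0 90 80 99 at offsets 4–7.
U+0637 → 2-byte form D8 B7 at offsets 8–9.
U+16E9 → 3-byte form E1 9B A9 at offsets 10–12.
U+220B → 3-byte form E2 88 8B at offsets 13–15.
U+D566 → 3-byte form ED 95 A6 at offsets 16–18.
Offset 18 falls in char 7's range; it's byte 3 of ED 95 A6 = 0xA6.

0xA6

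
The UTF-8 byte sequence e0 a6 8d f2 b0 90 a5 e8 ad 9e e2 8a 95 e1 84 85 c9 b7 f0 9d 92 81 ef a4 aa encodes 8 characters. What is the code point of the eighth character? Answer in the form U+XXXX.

Offset 0: leading byte 0xE0 = 11100000 → 3-byte char #1 = E0 A6 8D.
Offset 3: leading byte 0xF2 = 11110010 → 4-byte char #2 = F2 B0 90 A5.
Offset 7: leading byte 0xE8 = 11101000 → 3-byte char #3 = E8 AD 9E.
Offset 10: leading byte 0xE2 = 11100010 → 3-byte char #4 = E2 8A 95.
Offset 13: leading byte 0xE1 = 11100001 → 3-byte char #5 = E1 84 85.
Offset 16: leading byte 0xC9 = 11001001 → 2-byte char #6 = C9 B7.
Offset 18: leading byte 0xF0 = 11110000 → 4-byte char #7 = F0 9D 92 81.
Offset 22: leading byte 0xEF = 11101111 → 3-byte char #8 = EF A4 AA.
Leading byte 0xEF = 11101111 matches 1110xxxx → 3-byte sequence.
Byte 1: 0xEF = 11101111, payload 1111 (4 bits).
Byte 2: 0xA4 = 10100100 (10xxxxxx ✓), payload 100100.
Byte 3: 0xAA = 10101010 (10xxxxxx ✓), payload 101010.
Concatenate: 1111100100101010 = 0xF92A (16 bits → U+F92A).

U+F92A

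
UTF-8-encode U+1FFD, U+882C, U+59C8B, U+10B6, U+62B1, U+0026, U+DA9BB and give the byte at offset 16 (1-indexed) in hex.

1-indexed offset 16 is 0-indexed offset 15.
U+1FFD → 3-byte form E1 BF BD at offsets 0–2.
U+882C → 3-byte form E8 A0 AC at offsets 3–5.
U+59C8B → 4-byte form F1 99 B2 8B at offsets 6–9.
U+10B6 → 3-byte form E1 82 B6 at offsets 10–12.
U+62B1 → 3-byte form E6 8A B1 at offsets 13–15.
Offset 15 falls in char 5's range; it's byte 3 of E6 8A B1 = 0xB1.

0xB1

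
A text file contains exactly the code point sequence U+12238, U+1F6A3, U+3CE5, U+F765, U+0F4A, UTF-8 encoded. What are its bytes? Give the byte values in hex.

U+12238: 4-byte form → F0 92 88 B8.
U+1F6A3: 4-byte form → F0 9F 9A A3.
U+3CE5: 3-byte form → E3 B3 A5.
U+F765: 3-byte form → EF 9D A5.
U+0F4A: 3-byte form → E0 BD 8A.
Concatenated (17 bytes): F0 92 88 B8 F0 9F 9A A3 E3 B3 A5 EF 9D A5 E0 BD 8A.

F0 92 88 B8 F0 9F 9A A3 E3 B3 A5 EF 9D A5 E0 BD 8A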